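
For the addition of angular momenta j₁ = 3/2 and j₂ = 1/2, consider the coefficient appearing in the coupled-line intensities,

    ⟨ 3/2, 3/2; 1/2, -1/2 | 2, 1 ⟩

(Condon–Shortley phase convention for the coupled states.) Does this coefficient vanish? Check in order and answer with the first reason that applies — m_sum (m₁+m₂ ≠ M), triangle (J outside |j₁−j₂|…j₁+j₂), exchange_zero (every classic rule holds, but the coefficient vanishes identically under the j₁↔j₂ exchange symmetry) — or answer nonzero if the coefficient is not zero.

m-sum: m₁+m₂ = 3/2+(-1/2) = 1, M = 1  ✓
triangle: |j₁−j₂| = 1 ≤ J = 2 ≤ j₁+j₂ = 2  ✓
exchange: j₁≠j₂ or m₁≠m₂ — the exchange symmetry imposes no constraint here
value check: CG = +√(1/4) = +0.500000 ≠ 0

nonzero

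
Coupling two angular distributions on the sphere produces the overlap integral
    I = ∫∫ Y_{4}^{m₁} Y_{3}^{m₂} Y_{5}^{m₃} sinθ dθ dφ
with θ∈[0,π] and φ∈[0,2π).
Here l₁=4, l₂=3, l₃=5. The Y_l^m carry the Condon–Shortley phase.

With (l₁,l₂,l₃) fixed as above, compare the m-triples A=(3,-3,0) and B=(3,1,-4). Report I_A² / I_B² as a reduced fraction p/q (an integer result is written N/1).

75/14

l's match ⇒ only the (l;m) 3-j factors differ between A and B.
A: triangle coeff Δ(4,3,5) = 1/180180; Σ_t [0,0]: t=0:+1/5760 = 1/5760; (3j)²=5/572 [(4 3 5; 3 -3 0)], sign=-1
B: triangle coeff Δ(4,3,5) = 1/180180; Σ_t [0,1]: t=0:+1/5760 t=1:−1/4320 = -1/17280; (3j)²=7/4290 [(4 3 5; 3 1 -4)], sign=+1
I_A²/I_B² = (5/572)/(7/4290) = 75/14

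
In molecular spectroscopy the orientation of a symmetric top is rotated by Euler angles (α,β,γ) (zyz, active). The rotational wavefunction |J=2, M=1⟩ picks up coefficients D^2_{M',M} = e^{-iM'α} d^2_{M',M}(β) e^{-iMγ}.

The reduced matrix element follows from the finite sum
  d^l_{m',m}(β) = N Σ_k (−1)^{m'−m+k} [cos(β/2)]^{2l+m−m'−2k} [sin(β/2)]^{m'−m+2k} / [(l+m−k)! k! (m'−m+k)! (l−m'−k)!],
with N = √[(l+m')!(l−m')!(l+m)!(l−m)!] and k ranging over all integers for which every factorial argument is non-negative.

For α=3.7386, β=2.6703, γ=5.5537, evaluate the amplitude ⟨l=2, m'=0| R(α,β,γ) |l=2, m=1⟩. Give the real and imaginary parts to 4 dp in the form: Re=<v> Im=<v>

Re=-0.3694 Im=-0.3302

Split into d^2_{0,1}(β=2.6703) × two z-phases.
c=cos(2.670300/2)=0.233471, s=sin(2.670300/2)=0.972364; N=√[2·2·6·1]=4.898979
The bounds max(0,m−m')=1 and min(l+m,l−m')=2 give 2 terms
  k=1: (−1)^0·4.8990/(2)·0.2335^3·0.9724^1 = +0.030311
  k=2: (−1)^1·4.8990/(2)·0.2335^1·0.9724^3 = -0.525770
d^2_{0,1}(2.6703) = +0.030311 -0.525770 = -0.495458
D = (+1.000000+0.000000i)·(-0.495458)·(+0.745518+0.666486i) = -0.369373-0.330216i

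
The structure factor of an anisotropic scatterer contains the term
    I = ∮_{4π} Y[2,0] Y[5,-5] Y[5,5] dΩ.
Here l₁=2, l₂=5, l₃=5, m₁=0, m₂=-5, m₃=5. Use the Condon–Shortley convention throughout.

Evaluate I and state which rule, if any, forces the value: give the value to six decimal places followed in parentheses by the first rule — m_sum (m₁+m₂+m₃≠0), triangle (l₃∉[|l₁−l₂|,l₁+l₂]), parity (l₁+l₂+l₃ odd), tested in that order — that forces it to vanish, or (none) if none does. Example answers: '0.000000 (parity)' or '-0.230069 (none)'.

0.242609 (none)

m-sum 0 ✓  L=12 even ✓  3≤5≤7 ✓
Π(2lᵢ+1) = 5×11×11 = 605
triangle coeff Δ(2,5,5) = 1/38610
Σ_t [0,2]: t=0:+1/2880 t=1:−1/576 t=2:+1/2880 = -1/960
(3j)²=10/429 [(2 5 5; 0 0 0)], sign=+1
Σ_t [0,0]: t=0:+1/161280 = 1/161280
(3j)²=15/286 [(2 5 5; 0 -5 5)], sign=+1
⇒ 4πI² = 125/169
I = (+1)√(125/169/(4π)) = 0.24260890
No selection rule forces the value: the integral is nonzero (none).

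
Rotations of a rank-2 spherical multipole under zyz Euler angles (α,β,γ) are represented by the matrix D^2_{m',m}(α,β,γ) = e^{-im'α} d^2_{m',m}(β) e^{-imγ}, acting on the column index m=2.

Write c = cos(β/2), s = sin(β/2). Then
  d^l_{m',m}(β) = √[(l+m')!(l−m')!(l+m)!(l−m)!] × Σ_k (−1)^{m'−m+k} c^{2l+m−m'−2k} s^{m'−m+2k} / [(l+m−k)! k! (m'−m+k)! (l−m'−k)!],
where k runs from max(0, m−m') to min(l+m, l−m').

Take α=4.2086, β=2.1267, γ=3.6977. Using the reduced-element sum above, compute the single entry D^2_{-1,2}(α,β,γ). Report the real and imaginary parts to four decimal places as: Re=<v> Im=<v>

Re=-0.6482 Im=0.0293

D^2_{-1,2}(4.2086,2.1267,3.6977) = e^{-i·-1·4.2086}·d^2_{-1,2}(2.1267)·e^{-i·2·3.6977}. Compute d first:
With c≡cos(β/2)=0.485947 and s≡sin(β/2)=0.873988, N=[1·6·24·1]^{1/2}=12.000000
The bounds max(0,m−m')=3 and min(l+m,l−m')=3 give 1 term
  k=3: (−1)^0·12.0000/(6)·0.4859^1·0.8740^3 = +0.648837
d^2_{-1,2}(2.1267) = +0.648837
Attach z-rotation phases: D = e^{-i(-1)(4.2086)}·(+0.648837)·e^{-i(2)(3.6977)} = -0.648174+0.029322i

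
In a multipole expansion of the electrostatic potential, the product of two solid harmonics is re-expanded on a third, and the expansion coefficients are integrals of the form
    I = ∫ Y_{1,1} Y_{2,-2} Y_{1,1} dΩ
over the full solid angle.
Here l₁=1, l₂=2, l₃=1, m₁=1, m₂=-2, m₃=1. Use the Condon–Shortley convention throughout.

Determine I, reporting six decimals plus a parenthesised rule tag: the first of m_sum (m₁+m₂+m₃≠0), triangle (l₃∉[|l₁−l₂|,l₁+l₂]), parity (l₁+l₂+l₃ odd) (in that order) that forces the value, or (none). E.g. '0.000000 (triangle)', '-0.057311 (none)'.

m-sum 0 ✓  L=4 even ✓  1≤1≤3 ✓
Π(2lᵢ+1) = 3×5×3 = 45
triangle coeff Δ(1,2,1) = 1/30
Σ_t [1,1]: t=1:−1/1 = -1/1
(3j)²=2/15 [(1 2 1; 0 0 0)], sign=+1
Σ_t [0,0]: t=0:+1/4 = 1/4
(3j)²=1/5 [(1 2 1; 1 -2 1)], sign=+1
⇒ 4πI² = 6/5
I = (+1)√(6/5/(4π)) = 0.30901936
No selection rule forces the value: the integral is nonzero (none).

0.309019 (none)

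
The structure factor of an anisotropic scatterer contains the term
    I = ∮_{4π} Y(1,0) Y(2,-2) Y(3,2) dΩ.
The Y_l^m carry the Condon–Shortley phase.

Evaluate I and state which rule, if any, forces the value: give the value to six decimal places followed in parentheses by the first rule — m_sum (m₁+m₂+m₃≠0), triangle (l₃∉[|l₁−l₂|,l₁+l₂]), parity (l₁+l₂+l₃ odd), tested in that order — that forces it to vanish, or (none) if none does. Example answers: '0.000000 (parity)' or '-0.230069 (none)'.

Checks pass: Σm=0; 6 even; l₃=3∈[1,3].
(2·1+1)(2·2+1)(2·3+1) = 105
Δ: 0! 2! 4! / 7! → 1/105
sum: t=0:+1/4 = 1/4
3j²(1 2 3; 0 0 0) = Δ·Π!·Σ² = 3/35  (sign -1)
sum: t=0:+1/24 = 1/24
3j²(1 2 3; 0 -2 2) = Δ·Π!·Σ² = 1/21  (sign -1)
combine: 4πI² = 105·3/35·1/21 = 3/7
take √, sign +1: I = 0.18467439
No selection rule forces the value: the integral is nonzero (none).

0.184674 (none)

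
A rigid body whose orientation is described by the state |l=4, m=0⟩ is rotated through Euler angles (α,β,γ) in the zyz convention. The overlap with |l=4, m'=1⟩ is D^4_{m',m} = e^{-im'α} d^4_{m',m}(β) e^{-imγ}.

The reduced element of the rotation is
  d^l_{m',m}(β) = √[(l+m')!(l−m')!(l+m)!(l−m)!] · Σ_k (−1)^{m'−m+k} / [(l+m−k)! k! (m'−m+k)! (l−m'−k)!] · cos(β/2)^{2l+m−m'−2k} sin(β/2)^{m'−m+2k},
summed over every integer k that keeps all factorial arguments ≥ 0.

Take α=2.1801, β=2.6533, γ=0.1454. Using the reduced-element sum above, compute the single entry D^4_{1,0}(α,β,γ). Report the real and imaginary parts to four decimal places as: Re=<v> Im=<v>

D^4_{1,0}(2.1801,2.6533,0.1454) = e^{-i·1·2.1801}·d^4_{1,0}(2.6533)·e^{-i·0·0.1454}. Compute d first:
Half-angle: c=0.241728, s=0.970344. N=√(120·6·24·24)=643.987578
Admissible k: 0..3 (factorial args all ≥0)
  k=0: (−1)^1·643.9876/(144)·0.2417^7·0.9703^1 = -0.000209
  k=1: (−1)^2·643.9876/(24)·0.2417^5·0.9703^3 = +0.020234
  k=2: (−1)^3·643.9876/(24)·0.2417^3·0.9703^5 = -0.326044
  k=3: (−1)^4·643.9876/(144)·0.2417^1·0.9703^7 = +0.875633
d^4_{1,0}(2.6533) = -0.000209 +0.020234 -0.326044 +0.875633 = +0.569614
Attach z-rotation phases: D = e^{-i(1)(2.1801)}·(+0.569614)·e^{-i(0)(0.1454)} = -0.325988-0.467110i

Re=-0.3260 Im=-0.4671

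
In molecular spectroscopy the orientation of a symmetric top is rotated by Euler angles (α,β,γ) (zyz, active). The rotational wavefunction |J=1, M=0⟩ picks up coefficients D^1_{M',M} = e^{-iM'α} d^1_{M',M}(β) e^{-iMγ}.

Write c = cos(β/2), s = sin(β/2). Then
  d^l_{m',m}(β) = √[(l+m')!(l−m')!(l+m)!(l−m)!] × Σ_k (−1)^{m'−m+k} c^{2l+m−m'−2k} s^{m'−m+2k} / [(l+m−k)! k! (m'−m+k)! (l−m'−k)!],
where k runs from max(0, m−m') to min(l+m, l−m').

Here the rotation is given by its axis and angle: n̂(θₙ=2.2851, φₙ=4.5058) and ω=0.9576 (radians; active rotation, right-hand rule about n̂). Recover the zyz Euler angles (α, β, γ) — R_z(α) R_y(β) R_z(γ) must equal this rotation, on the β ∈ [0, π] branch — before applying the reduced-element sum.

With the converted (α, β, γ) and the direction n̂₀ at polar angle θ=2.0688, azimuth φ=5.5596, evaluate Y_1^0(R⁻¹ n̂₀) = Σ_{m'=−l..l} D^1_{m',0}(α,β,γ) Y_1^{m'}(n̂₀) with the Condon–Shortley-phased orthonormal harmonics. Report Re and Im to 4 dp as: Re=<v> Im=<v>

Re=-0.4520 Im=0.0000

Axis–angle → zyz. n̂ = (sinθₙcosφₙ, sinθₙsinφₙ, cosθₙ) = (-0.154980, -0.739484, -0.655091), ω = 0.9576.
R = I cosω + sinω [n̂]ₓ + (1−cosω) n̂n̂ᵀ gives
  R = [+0.585681, +0.584394, -0.561660; -0.487090, +0.807625, +0.332393; +0.647859, +0.078903, +0.757663]
β = atan2(√(R₁₃²+R₂₃²), R₃₃) = 0.711071; α = atan2(R₂₃, R₁₃) mod 2π = 2.607221; γ = atan2(R₃₂, −R₃₁) mod 2π = 3.020399
Need the full column D^1_{m',0} for m'=−1..1 at α=2.6072, β=0.7111, γ=3.0204.
cos(β/2)=0.937460, sin(β/2)=0.348093
d^1_{-1,0}: single k=1 term ⇒ +0.461490;  D = -0.397153+0.235037i
d^1_{0,0}: k∈[0..1] ⇒ +0.878832 -0.121168 = +0.757663;  D = +0.757663+0.000000i
d^1_{1,0}: single k=0 term ⇒ -0.461490;  D = +0.397153+0.235037i
Y_1^{m'}(θ=2.0688,φ=5.5596) and Σ D·Y over m':
  (-0.3972+0.2350i)·(+0.2275+0.2010i)  (+0.7577+0.0000i)·(-0.2334+0.0000i)  (+0.3972+0.2350i)·(-0.2275+0.2010i)
Y_1^0(R⁻¹ n̂) = -0.451985+0.000000i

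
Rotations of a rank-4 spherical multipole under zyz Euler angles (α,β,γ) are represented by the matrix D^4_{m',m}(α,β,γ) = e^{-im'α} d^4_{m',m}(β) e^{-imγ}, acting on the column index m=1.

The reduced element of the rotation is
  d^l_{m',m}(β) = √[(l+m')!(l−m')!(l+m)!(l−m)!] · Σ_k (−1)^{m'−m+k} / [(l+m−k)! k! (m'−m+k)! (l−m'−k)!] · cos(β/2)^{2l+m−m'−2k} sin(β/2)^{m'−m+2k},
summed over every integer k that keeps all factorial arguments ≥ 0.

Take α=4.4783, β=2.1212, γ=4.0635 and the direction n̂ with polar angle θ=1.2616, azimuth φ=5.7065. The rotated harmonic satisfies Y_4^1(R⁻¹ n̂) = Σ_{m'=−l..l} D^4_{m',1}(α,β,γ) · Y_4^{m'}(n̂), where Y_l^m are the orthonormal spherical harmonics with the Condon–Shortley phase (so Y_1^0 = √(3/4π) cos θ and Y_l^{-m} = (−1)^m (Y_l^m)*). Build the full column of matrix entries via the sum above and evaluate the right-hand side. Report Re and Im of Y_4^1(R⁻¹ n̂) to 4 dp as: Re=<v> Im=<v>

Need the full column D^4_{m',1} for m'=−4..4 at α=4.4783, β=2.1212, γ=4.0635.
cos(β/2)=0.488349, sin(β/2)=0.872649
d^4_{-4,1}: single k=5 term ⇒ +0.441043;  D = +0.125046+0.422945i
d^4_{-3,1}: k∈[4..5] ⇒ +0.436311 -0.835924 = -0.399612;  D = +0.399043-0.021320i
d^4_{-2,1}: k∈[3..5] ⇒ +0.261025 -1.250239 +0.798440 = -0.190774;  D = -0.034288+0.187668i
d^4_{-1,1}: k∈[2..5] ⇒ +0.103290 -0.989461 +1.579747 -0.336291 = +0.357285;  D = +0.326986+0.143988i
d^4_{0,1}: k∈[1..4] ⇒ +0.025850 -0.495261 +1.581442 -0.841629 = +0.270401;  D = -0.163404+0.215444i
d^4_{1,1}: k∈[0..3] ⇒ +0.003235 -0.154935 +0.989461 -1.053165 = -0.215404;  D = +0.136750+0.166428i
d^4_{2,1}: k∈[0..2] ⇒ -0.024524 +0.391538 -0.833493 = -0.466478;  D = -0.419279+0.204467i
d^4_{3,1}: k∈[0..1] ⇒ +0.081984 -0.436311 = -0.354327;  D = -0.077200-0.345815i
d^4_{4,1}: single k=0 term ⇒ -0.138122;  D = +0.138107+0.001996i
Y_4^{m'}(θ=1.2616,φ=5.7065) and Σ D·Y over m':
  (+0.1250+0.4229i)·(-0.2446+0.2701i)  (+0.3990-0.0213i)·(-0.0522+0.3251i)  (-0.0343+0.1877i)·(-0.0433-0.0976i)  (+0.3270+0.1440i)·(-0.2704-0.1758i)  (-0.1634+0.2154i)·(+0.0552+0.0000i)  (+0.1368+0.1664i)·(+0.2704-0.1758i)  (-0.4193+0.2045i)·(-0.0433+0.0976i)  (-0.0772-0.3458i)·(+0.0522+0.3251i)  (+0.1381+0.0020i)·(-0.2446-0.2701i)
Y_4^1(R⁻¹ n̂) = -0.071455-0.137937i

Re=-0.0715 Im=-0.1379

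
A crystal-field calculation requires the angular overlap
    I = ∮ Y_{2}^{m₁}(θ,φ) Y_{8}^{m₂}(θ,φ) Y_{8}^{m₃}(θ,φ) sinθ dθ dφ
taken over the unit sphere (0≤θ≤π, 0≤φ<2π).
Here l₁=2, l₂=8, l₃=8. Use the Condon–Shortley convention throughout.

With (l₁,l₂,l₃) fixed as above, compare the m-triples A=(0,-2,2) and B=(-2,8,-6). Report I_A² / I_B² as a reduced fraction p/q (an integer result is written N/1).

5/1

Same 2,8,8: normalisation and zero-m 3j drop out of the ratio.
A: Δ: 2! 2! 14! / 19! → 1/348840; sum: t=0:+1/116121600 t=1:−1/43545600 t=2:+1/348364800 = -1/87091200; 3j²(2 8 8; 0 -2 2) = Δ·Π!·Σ² = 10/969  (sign -1)
B: Δ: 2! 2! 14! / 19! → 1/348840; sum: t=2:+1/348713164800 = 1/348713164800; 3j²(2 8 8; -2 8 -6) = Δ·Π!·Σ² = 2/969  (sign +1)
I_A²/I_B² = (10/969)/(2/969) = 5/1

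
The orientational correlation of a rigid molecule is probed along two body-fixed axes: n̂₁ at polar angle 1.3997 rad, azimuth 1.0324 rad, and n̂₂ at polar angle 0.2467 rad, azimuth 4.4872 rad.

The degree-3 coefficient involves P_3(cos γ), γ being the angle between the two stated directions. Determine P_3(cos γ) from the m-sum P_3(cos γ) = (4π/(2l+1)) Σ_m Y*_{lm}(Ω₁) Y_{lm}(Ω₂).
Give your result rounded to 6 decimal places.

0.095087

Term-by-term m-sum for l=3 (normalisation 4π/7 = 1.795196):
  m=-3: (-0.39882 + 0.01772j) × (0.00380 - 0.00474j) = -0.00143 + 0.00196j  (running Σ = -0.00143 + 0.00196j)
  m=-2: (-0.08011 + 0.14876j) × (-0.05321 - 0.02573j) = 0.00809 - 0.00585j  (running Σ = 0.00666 - 0.00390j)
  m=-1: (-0.13963 - 0.23378j) × (-0.06524 + 0.28478j) = 0.07568 - 0.02451j  (running Σ = 0.08234 - 0.02841j)
  m=0: (-0.18140 + 0.00000j) × (0.61585 + 0.00000j) = -0.11172 + 0.00000j  (running Σ = -0.02938 - 0.02841j)
  m=1: (0.13963 - 0.23378j) × (0.06524 + 0.28478j) = 0.07568 + 0.02451j  (running Σ = 0.04631 - 0.00390j)
  m=2: (-0.08011 - 0.14876j) × (-0.05321 + 0.02573j) = 0.00809 + 0.00585j  (running Σ = 0.05440 + 0.00196j)
  m=3: (0.39882 + 0.01772j) × (-0.00380 - 0.00474j) = -0.00143 - 0.00196j  (running Σ = 0.05297 - 0.00000j)
Σ over m = 0.05297 - 0.00000j; ×(4π/7) → 0.09509 - 0.00000j. Real part: 0.095087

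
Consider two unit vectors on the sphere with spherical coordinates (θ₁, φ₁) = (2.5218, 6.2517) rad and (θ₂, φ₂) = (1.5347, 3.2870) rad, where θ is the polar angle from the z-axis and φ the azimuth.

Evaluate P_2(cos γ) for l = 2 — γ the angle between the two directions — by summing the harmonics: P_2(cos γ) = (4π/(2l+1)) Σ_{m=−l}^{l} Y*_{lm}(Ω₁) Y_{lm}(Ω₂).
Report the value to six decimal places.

0.041451

Summing Y*_{l m}(θ₁,φ₁)·Y_{l m}(θ₂,φ₂) over m ∈ [−2, 2]; prefactor 4π/(2·2+1) = 2.513274:
  [-2]  conj(Y_{2,-2})(Ω₁) = +0.130073-0.008202i ; Y_{2,-2}(Ω₂) = +0.369573-0.110613i ; Δ = +0.047164-0.017419i
  [-1]  conj(Y_{2,-1})(Ω₁) = -0.365099+0.011499i ; Y_{2,-1}(Ω₂) = -0.027568+0.004037i ; Δ = +0.010019-0.001791i
  [+0]  conj(Y_{2,0})(Ω₁) = +0.311538-0.000000i ; Y_{2,0}(Ω₂) = -0.314159+0.000000i ; Δ = -0.097873+0.000000i
  [+1]  conj(Y_{2,1})(Ω₁) = +0.365099+0.011499i ; Y_{2,1}(Ω₂) = +0.027568+0.004037i ; Δ = +0.010019+0.001791i
  [+2]  conj(Y_{2,2})(Ω₁) = +0.130073+0.008202i ; Y_{2,2}(Ω₂) = +0.369573+0.110613i ; Δ = +0.047164+0.017419i
Total Σ_m = +0.016493+0.000000i. Multiply by 2.513274: +0.041451+0.000000i. P_2(cos γ) = 0.041451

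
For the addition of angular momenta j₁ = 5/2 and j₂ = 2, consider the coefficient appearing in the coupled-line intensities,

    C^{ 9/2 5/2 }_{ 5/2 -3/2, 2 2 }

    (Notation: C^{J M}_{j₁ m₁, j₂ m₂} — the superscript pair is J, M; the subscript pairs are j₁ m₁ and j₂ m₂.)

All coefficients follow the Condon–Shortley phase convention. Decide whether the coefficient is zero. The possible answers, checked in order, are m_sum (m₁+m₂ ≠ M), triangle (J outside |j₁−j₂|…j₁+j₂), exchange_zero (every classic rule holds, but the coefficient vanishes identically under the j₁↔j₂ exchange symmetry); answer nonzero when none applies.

m-sum: m₁+m₂ = -3/2+2 = 1/2, M = 5/2  ✗ ⇒ coefficient is 0

m_sum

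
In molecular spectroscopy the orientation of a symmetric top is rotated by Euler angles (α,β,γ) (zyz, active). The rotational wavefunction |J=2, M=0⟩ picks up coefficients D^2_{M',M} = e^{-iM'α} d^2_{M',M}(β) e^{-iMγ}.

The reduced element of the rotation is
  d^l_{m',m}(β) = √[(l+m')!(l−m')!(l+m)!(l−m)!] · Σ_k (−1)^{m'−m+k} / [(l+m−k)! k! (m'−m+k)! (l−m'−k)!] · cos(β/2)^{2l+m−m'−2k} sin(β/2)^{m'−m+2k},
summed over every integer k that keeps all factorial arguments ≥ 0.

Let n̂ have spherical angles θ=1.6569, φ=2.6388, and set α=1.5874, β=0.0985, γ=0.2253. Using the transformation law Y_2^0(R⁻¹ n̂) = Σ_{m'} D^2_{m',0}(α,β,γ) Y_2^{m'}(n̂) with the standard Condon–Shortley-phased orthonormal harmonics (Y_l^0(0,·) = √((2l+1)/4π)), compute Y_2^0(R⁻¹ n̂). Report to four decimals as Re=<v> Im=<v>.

Re=-0.3141 Im=0.0000

Need the full column D^2_{m',0} for m'=−2..2 at α=1.5874, β=0.0985, γ=0.2253.
cos(β/2)=0.998787, sin(β/2)=0.049230
d^2_{-2,0}: single k=2 term ⇒ +0.005922;  D = -0.005919-0.000197i
d^2_{-1,0}: k∈[1..2] ⇒ +0.120150 -0.000292 = +0.119859;  D = -0.001990+0.119842i
d^2_{0,0}: k∈[0..2] ⇒ +0.995159 -0.009671 +0.000006 = +0.985494;  D = +0.985494+0.000000i
d^2_{1,0}: k∈[0..1] ⇒ -0.120150 +0.000292 = -0.119859;  D = +0.001990+0.119842i
d^2_{2,0}: single k=0 term ⇒ +0.005922;  D = -0.005919+0.000197i
Y_2^{m'}(θ=1.6569,φ=2.6388) and Σ D·Y over m':
  (-0.0059-0.0002i)·(+0.2054+0.3238i)  (-0.0020+0.1198i)·(+0.0580+0.0319i)  (+0.9855+0.0000i)·(-0.3084+0.0000i)  (+0.0020+0.1198i)·(-0.0580+0.0319i)  (-0.0059+0.0002i)·(+0.2054-0.3238i)
Y_2^0(R⁻¹ n̂) = -0.314100+0.000000i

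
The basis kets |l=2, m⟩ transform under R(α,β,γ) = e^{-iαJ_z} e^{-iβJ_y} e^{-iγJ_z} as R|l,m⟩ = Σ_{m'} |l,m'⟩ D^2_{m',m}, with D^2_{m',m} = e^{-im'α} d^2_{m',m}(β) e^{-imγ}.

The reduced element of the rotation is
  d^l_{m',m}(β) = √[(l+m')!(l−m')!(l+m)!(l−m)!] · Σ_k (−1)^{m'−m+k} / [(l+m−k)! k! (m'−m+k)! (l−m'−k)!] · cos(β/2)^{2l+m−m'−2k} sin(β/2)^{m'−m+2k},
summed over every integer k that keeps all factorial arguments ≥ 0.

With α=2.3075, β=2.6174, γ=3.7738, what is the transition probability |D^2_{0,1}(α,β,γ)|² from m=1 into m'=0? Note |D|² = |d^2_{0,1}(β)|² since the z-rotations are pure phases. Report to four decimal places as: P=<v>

P=0.2816

Split into d^2_{0,1}(β=2.6174) × two z-phases.
Half-angle: c=0.259106, s=0.965849. N=√(2·2·6·1)=4.898979
k: max(0,(1)−(0))=1 … min(2+(1),2−(0))=2
  k=1: (−1)^0·4.8990/(2)·0.2591^3·0.9658^1 = +0.041154
  k=2: (−1)^1·4.8990/(2)·0.2591^1·0.9658^3 = -0.571848
d^2_{0,1}(2.6174) = +0.041154 -0.571848 = -0.530693
|D^2_{0,1}|² = |d^2_{0,1}(β)|² = (-0.530693)² = 0.281635 (the z-rotation phases have unit modulus)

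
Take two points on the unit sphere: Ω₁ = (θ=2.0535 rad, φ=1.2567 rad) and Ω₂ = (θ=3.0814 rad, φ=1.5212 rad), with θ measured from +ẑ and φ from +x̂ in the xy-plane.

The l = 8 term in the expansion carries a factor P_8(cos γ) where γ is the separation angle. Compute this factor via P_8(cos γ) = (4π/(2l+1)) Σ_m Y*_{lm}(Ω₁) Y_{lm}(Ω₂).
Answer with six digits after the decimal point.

-0.031650

Term-by-term m-sum for l=8 (normalisation 4π/17 = 0.739198):
  [-8]  conj(Y_{8,-8})(Ω₁) = -0.157917-0.114855i ; Y_{8,-8}(Ω₂) = +0.000000+0.000000i ; Δ = -0.000000-0.000000i
  [-7]  conj(Y_{8,-7})(Ω₁) = +0.331255-0.240448i ; Y_{8,-7}(Ω₂) = +0.000000-0.000000i ; Δ = -0.000000-0.000000i
  [-6]  conj(Y_{8,-6})(Ω₁) = +0.125217+0.385875i ; Y_{8,-6}(Ω₂) = -0.000000-0.000000i ; Δ = -0.000000-0.000000i
  [-5]  conj(Y_{8,-5})(Ω₁) = -0.047716-0.000015i ; Y_{8,-5}(Ω₂) = -0.000002+0.000007i ; Δ = +0.000000-0.000000i
  [-4]  conj(Y_{8,-4})(Ω₁) = -0.102029+0.313745i ; Y_{8,-4}(Ω₂) = +0.000172+0.000035i ; Δ = -0.000028+0.000050i
  [-3]  conj(Y_{8,-3})(Ω₁) = -0.180374-0.131102i ; Y_{8,-3}(Ω₂) = +0.000445-0.002968i ; Δ = -0.000469+0.000477i
  [-2]  conj(Y_{8,-2})(Ω₁) = -0.184683+0.134145i ; Y_{8,-2}(Ω₂) = -0.036432-0.003626i ; Δ = +0.007215-0.004218i
  [-1]  conj(Y_{8,-1})(Ω₁) = -0.084565-0.260319i ; Y_{8,-1}(Ω₂) = -0.014255+0.287182i ; Δ = +0.075964-0.020575i
  [+0]  conj(Y_{8,0})(Ω₁) = -0.191259-0.000000i ; Y_{8,0}(Ω₂) = +1.088469+0.000000i ; Δ = -0.208179-0.000000i
  [+1]  conj(Y_{8,1})(Ω₁) = +0.084565-0.260319i ; Y_{8,1}(Ω₂) = +0.014255+0.287182i ; Δ = +0.075964+0.020575i
  [+2]  conj(Y_{8,2})(Ω₁) = -0.184683-0.134145i ; Y_{8,2}(Ω₂) = -0.036432+0.003626i ; Δ = +0.007215+0.004218i
  [+3]  conj(Y_{8,3})(Ω₁) = +0.180374-0.131102i ; Y_{8,3}(Ω₂) = -0.000445-0.002968i ; Δ = -0.000469-0.000477i
  [+4]  conj(Y_{8,4})(Ω₁) = -0.102029-0.313745i ; Y_{8,4}(Ω₂) = +0.000172-0.000035i ; Δ = -0.000028-0.000050i
  [+5]  conj(Y_{8,5})(Ω₁) = +0.047716-0.000015i ; Y_{8,5}(Ω₂) = +0.000002+0.000007i ; Δ = +0.000000+0.000000i
  [+6]  conj(Y_{8,6})(Ω₁) = +0.125217-0.385875i ; Y_{8,6}(Ω₂) = -0.000000+0.000000i ; Δ = -0.000000+0.000000i
  [+7]  conj(Y_{8,7})(Ω₁) = -0.331255-0.240448i ; Y_{8,7}(Ω₂) = -0.000000-0.000000i ; Δ = -0.000000+0.000000i
  [+8]  conj(Y_{8,8})(Ω₁) = -0.157917+0.114855i ; Y_{8,8}(Ω₂) = +0.000000-0.000000i ; Δ = -0.000000+0.000000i
Total Σ_m = -0.042816+0.000000i. Multiply by 0.739198: -0.031650+0.000000i. P_8(cos γ) = -0.031650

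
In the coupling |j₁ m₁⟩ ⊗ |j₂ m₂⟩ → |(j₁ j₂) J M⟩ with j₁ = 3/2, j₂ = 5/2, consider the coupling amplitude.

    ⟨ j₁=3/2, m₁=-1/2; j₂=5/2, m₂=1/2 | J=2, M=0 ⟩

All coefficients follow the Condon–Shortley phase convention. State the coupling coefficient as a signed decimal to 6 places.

triangle: 2!*1!*3!/7! = 12/5040
(j±m)!: 1!*2!*3!*2!*2!*2! = 96
prefactor² = (2J+1)*Δ*N² = 8/7
  k=1: −1/(1!*1!*1!*2!*0!*1!) = -1/2
  k=2: +1/(2!*0!*0!*1!*1!*2!) = 1/4
Σ = -1/4  ⇒  CG² = 8/7*(-1/4)² = 1/14
CG = −√(1/14) = -0.267261

-0.267261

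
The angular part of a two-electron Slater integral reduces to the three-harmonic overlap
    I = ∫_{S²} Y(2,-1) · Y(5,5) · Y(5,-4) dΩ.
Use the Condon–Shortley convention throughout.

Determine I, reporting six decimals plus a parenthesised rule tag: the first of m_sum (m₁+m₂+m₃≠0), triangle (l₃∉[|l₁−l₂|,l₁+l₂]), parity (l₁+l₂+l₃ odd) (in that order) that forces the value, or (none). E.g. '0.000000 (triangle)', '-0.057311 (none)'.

-0.187924 (none)

Checks pass: Σm=0; 12 even; l₃=5∈[3,7].
(2·2+1)(2·5+1)(2·5+1) = 605
Δ: 2! 2! 8! / 13! → 1/38610
sum: t=0:+1/2880 t=1:−1/576 t=2:+1/2880 = -1/960
3j²(2 5 5; 0 0 0) = Δ·Π!·Σ² = 10/429  (sign +1)
sum: t=2:+1/80640 = 1/80640
3j²(2 5 5; -1 5 -4) = Δ·Π!·Σ² = 9/286  (sign -1)
combine: 4πI² = 605·10/429·9/286 = 75/169
take √, sign -1: I = -0.18792404
No selection rule forces the value: the integral is nonzero (none).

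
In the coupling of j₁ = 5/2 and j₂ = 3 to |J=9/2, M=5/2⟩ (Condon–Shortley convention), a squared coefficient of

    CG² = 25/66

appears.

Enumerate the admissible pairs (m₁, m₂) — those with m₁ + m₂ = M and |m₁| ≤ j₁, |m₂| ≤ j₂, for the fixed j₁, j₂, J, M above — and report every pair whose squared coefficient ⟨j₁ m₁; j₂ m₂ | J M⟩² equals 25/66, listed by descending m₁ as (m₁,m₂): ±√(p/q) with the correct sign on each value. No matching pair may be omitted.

(5/2,0): +√(25/66)

Admissible pairs with m₁+m₂ = M = 5/2: (-1/2,3), (1/2,2), (3/2,1), (5/2,0)
  (m₁,m₂)=(5/2,0): CG² = 25/66, CG = +√(25/66)   ← matches the target
  (m₁,m₂)=(3/2,1): CG² = 10/99, CG = +√(10/99)
  (m₁,m₂)=(1/2,2): CG² = 49/198, CG = −√(49/198)
  (m₁,m₂)=(-1/2,3): CG² = 3/11, CG = −√(3/11)
Pairs with CG² = 25/66: (5/2,0): +√(25/66)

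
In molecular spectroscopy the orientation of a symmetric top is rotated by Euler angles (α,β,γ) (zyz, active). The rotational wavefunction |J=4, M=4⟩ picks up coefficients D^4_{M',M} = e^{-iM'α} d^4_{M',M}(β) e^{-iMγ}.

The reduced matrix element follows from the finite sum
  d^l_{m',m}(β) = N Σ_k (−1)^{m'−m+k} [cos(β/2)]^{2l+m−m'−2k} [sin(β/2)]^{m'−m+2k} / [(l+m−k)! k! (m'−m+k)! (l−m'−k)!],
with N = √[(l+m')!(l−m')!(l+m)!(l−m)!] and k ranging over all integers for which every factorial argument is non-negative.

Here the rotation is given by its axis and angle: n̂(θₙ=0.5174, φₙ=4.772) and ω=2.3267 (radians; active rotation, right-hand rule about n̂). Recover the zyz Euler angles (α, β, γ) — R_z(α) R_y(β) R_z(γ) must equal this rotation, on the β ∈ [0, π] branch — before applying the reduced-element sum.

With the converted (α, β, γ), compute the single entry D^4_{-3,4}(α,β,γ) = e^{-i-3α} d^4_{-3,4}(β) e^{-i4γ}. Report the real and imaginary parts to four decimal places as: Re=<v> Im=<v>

Axis–angle → zyz. n̂ = (sinθₙcosφₙ, sinθₙsinφₙ, cosθₙ) = (+0.029467, -0.493744, +0.869108), ω = 2.3267.
R = I cosω + sinω [n̂]ₓ + (1−cosω) n̂n̂ᵀ gives
  R = [-0.684483, -0.656938, -0.316096; +0.607879, -0.274942, -0.744910; +0.402451, -0.702026, +0.587531]
β = atan2(√(R₁₃²+R₂₃²), R₃₃) = 0.942792; α = atan2(R₂₃, R₁₃) mod 2π = 4.311077; γ = atan2(R₃₂, −R₃₁) mod 2π = 4.191855
Split into d^4_{-3,4}(β=0.9428) × two z-phases.
c=cos(0.942792/2)=0.890935, s=sin(0.942792/2)=0.454130; N=√[1·5040·40320·1]=14255.272709
Admissible k: 7..7 (factorial args all ≥0)
  k=7: (−1)^0·14255.2727/(5040)·0.8909^1·0.4541^7 = +0.010038
d^4_{-3,4}(0.9428) = +0.010038
D = (+0.933458+0.358686i)·(+0.010038)·(-0.489347+0.872089i) = -0.007725+0.006410i

Re=-0.0077 Im=0.0064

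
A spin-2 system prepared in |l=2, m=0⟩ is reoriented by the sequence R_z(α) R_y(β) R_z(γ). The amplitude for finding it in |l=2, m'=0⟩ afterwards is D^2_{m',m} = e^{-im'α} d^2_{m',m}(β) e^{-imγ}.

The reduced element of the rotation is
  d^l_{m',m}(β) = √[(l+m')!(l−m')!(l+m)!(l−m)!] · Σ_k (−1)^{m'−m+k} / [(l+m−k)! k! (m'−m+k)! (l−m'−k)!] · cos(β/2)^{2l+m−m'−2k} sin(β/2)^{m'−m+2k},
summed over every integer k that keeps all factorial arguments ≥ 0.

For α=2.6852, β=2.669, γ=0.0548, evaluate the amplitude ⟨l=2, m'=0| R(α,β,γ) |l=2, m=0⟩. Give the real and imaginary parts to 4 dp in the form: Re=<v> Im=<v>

Re=0.6892 Im=0.0000

D^2_{0,0}(2.6852,2.6690,0.0548) = e^{-i·0·2.6852}·d^2_{0,0}(2.6690)·e^{-i·0·0.0548}. Compute d first:
With c≡cos(β/2)=0.234103 and s≡sin(β/2)=0.972212, N=[2·2·2·2]^{1/2}=4.000000
k: max(0,(0)−(0))=0 … min(2+(0),2−(0))=2
  k=0: (−1)^0·4.0000/(4)·0.2341^4·0.9722^0 = +0.003004
  k=1: (−1)^1·4.0000/(1)·0.2341^2·0.9722^2 = -0.207204
  k=2: (−1)^2·4.0000/(4)·0.2341^0·0.9722^4 = +0.893395
d^2_{0,0}(2.6690) = +0.003004 -0.207204 +0.893395 = +0.689195
D = (+1.000000+0.000000i)·(+0.689195)·(+1.000000+0.000000i) = +0.689195+0.000000i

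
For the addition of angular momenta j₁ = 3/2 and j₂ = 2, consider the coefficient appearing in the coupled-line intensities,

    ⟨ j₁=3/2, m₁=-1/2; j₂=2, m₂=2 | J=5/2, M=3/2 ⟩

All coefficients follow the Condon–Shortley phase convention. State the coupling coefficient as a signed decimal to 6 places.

-0.676123

√[6·1!2!3!/7! · 1!2!4!0!4!1!] = √(576/35)
  +(−1)^1/∏(1,0,1,3,1,0)! = -1/6  (running -1/6)
⟨..|..⟩ = √(576/35)·(-1/6) = -0.676123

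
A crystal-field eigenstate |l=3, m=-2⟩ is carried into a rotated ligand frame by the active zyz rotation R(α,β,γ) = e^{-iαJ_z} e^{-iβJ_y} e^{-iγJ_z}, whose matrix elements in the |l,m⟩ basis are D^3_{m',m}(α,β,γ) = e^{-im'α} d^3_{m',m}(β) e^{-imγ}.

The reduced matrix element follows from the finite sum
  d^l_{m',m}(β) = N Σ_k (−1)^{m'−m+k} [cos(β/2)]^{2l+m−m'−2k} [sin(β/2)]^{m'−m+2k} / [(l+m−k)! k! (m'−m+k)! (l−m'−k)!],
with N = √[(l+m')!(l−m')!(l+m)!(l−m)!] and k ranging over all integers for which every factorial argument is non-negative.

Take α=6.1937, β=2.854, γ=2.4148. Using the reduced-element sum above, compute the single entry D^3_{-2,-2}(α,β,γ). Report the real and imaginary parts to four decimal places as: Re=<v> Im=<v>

Re=0.0001 Im=0.0021

Split into d^3_{-2,-2}(β=2.8540) × two z-phases.
With c≡cos(β/2)=0.143301 and s≡sin(β/2)=0.989679, N=[1·120·1·120]^{1/2}=120.000000
k: max(0,(-2)−(-2))=0 … min(3+(-2),3−(-2))=1
  k=0: (−1)^0·120.0000/(120)·0.1433^6·0.9897^0 = +0.000009
  k=1: (−1)^1·120.0000/(24)·0.1433^4·0.9897^2 = -0.002065
d^3_{-2,-2}(2.8540) = +0.000009 -0.002065 = -0.002057
Phases: e^{-i·(-2)·6.1937}=+0.984027-0.178017i, e^{-i·(-2)·2.4148}=+0.116943-0.993139i ⇒ D=+0.000127+0.002053i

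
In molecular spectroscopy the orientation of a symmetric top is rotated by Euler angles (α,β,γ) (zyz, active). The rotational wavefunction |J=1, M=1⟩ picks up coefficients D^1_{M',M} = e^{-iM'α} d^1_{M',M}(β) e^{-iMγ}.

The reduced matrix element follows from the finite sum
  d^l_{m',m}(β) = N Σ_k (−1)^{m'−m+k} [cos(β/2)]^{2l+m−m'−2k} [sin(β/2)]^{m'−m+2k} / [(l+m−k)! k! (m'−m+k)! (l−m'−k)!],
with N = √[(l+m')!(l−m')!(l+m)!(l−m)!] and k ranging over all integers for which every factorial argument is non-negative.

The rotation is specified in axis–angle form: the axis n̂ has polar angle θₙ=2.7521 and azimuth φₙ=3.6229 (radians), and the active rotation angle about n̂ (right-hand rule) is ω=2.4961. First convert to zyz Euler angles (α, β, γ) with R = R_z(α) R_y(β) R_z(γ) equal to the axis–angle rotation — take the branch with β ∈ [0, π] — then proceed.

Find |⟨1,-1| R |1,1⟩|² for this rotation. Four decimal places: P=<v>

Axis–angle → zyz. n̂ = (sinθₙcosφₙ, sinθₙsinφₙ, cosθₙ) = (-0.336579, -0.175787, -0.925102), ω = 2.4961.
R = I cosω + sinω [n̂]ₓ + (1−cosω) n̂n̂ᵀ gives
  R = [-0.595025, +0.662962, +0.454342; -0.450106, -0.743219, +0.495006; +0.665846, +0.090039, +0.740637]
β = atan2(√(R₁₃²+R₂₃²), R₃₃) = 0.736779; α = atan2(R₂₃, R₁₃) mod 2π = 0.828205; γ = atan2(R₃₂, −R₃₁) mod 2π = 3.007183
D^1_{-1,1}(0.8282,0.7368,3.0072) = e^{-i·-1·0.8282}·d^1_{-1,1}(0.7368)·e^{-i·1·3.0072}. Compute d first:
With c≡cos(β/2)=0.932909 and s≡sin(β/2)=0.360113, N=[1·2·2·1]^{1/2}=2.000000
k∈{2} keeps every argument non-negative
  k=2: (−1)^0·2.0000/(2)·0.9329^0·0.3601^2 = +0.129682
d^1_{-1,1}(0.7368) = +0.129682
|D^1_{-1,1}|² = |d^1_{-1,1}(β)|² = (+0.129682)² = 0.016817 (the z-rotation phases have unit modulus)

P=0.0168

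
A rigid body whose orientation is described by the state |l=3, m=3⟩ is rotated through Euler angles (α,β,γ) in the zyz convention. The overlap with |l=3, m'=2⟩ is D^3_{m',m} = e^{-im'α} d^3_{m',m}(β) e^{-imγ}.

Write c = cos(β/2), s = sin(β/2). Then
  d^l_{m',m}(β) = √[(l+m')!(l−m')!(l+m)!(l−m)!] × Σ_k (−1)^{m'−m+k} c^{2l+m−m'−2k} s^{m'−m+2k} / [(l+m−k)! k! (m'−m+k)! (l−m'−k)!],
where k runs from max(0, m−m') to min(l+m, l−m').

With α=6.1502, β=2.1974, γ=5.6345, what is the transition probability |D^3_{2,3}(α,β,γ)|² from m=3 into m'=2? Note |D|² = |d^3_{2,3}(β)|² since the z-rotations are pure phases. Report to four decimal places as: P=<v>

Split into d^3_{2,3}(β=2.1974) × two z-phases.
With c≡cos(β/2)=0.454754 and s≡sin(β/2)=0.890617, N=[120·1·720·1]^{1/2}=293.938769
The bounds max(0,m−m')=1 and min(l+m,l−m')=1 give 1 term
  k=1: (−1)^0·293.9388/(120)·0.4548^5·0.8906^1 = +0.042428
d^3_{2,3}(2.1974) = +0.042428
|D^3_{2,3}|² = |d^3_{2,3}(β)|² = (+0.042428)² = 0.001800 (the z-rotation phases have unit modulus)

P=0.0018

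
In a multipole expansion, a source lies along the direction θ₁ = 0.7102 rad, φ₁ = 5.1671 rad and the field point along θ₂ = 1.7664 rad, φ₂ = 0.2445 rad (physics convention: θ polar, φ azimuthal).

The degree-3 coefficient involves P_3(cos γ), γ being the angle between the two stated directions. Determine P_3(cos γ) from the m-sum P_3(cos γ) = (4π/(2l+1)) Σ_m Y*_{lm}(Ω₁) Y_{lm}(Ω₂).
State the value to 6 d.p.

Term-by-term m-sum for l=3 (normalisation 4π/7 = 1.795196):
  m=-3: Y*=-0.11317 + 0.02373j  Y=0.29253 - 0.26364j  product -0.02685 + 0.03678j
  m=-2: Y*=-0.20232 - 0.25994j  Y=-0.16873 + 0.08978j  product 0.05747 + 0.02570j
  m=-1: Y*=0.17348 - 0.35485j  Y=-0.24949 + 0.06225j  product -0.02119 + 0.09933j
  m=+0: Y*=-0.03549 + 0.00000j  Y=0.20389 + 0.00000j  product -0.00724 + 0.00000j
  m=+1: Y*=-0.17348 - 0.35485j  Y=0.24949 + 0.06225j  product -0.02119 - 0.09933j
  m=+2: Y*=-0.20232 + 0.25994j  Y=-0.16873 - 0.08978j  product 0.05747 - 0.02570j
  m=+3: Y*=0.11317 + 0.02373j  Y=-0.29253 - 0.26364j  product -0.02685 - 0.03678j
Accumulated sum 0.01162 + 0.00000j; after 4π/(2l+1) scaling, 0.02087 + 0.00000j ⇒ P_3 = 0.020867

0.020867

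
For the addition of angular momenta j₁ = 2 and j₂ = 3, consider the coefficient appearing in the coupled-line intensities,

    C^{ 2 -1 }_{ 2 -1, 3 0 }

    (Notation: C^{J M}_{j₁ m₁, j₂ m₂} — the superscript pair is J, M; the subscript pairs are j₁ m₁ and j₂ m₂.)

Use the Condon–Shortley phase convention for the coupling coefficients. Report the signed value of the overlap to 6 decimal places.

triangle: 3!·1!·3!/8! = 36/40320
(j±m)!: 1!·3!·3!·3!·1!·3! = 1296
prefactor² = (2J+1)·Δ·N² = 81/14
  k=2: +1/(2!·1!·1!·1!·0!·2!) = 1/4
  k=3: −1/(3!·0!·0!·0!·1!·3!) = -1/36
Σ = 2/9  ⇒  CG² = 81/14·(2/9)² = 2/7
CG = +√(2/7) = +0.534522

+0.534522  (= +√(2/7))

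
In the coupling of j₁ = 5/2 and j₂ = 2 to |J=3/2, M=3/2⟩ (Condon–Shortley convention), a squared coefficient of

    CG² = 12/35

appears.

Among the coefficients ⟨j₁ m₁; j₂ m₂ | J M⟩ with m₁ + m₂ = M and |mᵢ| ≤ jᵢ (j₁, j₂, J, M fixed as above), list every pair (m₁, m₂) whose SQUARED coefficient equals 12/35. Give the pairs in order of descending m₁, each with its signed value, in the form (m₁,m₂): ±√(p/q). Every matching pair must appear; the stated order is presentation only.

Admissible pairs with m₁+m₂ = M = 3/2: (-1/2,2), (1/2,1), (3/2,0), (5/2,-1)
  (m₁,m₂)=(5/2,-1): CG² = 2/7, CG = +√(2/7)
  (m₁,m₂)=(3/2,0): CG² = 12/35, CG = −√(12/35)   ← matches the target
  (m₁,m₂)=(1/2,1): CG² = 9/35, CG = +√(9/35)
  (m₁,m₂)=(-1/2,2): CG² = 4/35, CG = −√(4/35)
Pairs with CG² = 12/35: (3/2,0): −√(12/35)

(3/2,0): −√(12/35)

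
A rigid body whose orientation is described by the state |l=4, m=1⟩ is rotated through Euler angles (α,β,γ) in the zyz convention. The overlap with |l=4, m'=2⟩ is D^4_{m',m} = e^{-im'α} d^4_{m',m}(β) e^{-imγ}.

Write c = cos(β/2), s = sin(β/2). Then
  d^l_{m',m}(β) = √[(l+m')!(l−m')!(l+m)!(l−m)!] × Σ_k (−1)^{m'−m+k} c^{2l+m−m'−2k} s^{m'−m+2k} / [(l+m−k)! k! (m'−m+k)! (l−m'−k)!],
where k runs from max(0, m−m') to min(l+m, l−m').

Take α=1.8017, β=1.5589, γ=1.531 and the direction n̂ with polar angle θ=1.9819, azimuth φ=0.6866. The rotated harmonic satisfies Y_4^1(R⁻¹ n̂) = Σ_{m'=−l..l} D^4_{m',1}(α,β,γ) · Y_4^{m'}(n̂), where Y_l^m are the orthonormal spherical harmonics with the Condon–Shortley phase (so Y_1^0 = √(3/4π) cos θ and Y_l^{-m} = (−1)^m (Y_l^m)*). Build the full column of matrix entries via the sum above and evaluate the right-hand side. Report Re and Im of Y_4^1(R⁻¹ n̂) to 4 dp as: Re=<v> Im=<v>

Need the full column D^4_{m',1} for m'=−4..4 at α=1.8017, β=1.5589, γ=1.5310.
cos(β/2)=0.711300, sin(β/2)=0.702888
d^4_{-4,1}: single k=5 term ⇒ +0.462045;  D = +0.379405-0.263700i
d^4_{-3,1}: k∈[4..5] ⇒ +0.826563 -0.484277 = +0.342286;  D = -0.254490-0.228899i
d^4_{-2,1}: k∈[3..5] ⇒ +0.894208 -1.309775 +0.255796 = -0.159771;  D = +0.076823-0.140089i
d^4_{-1,1}: k∈[2..5] ⇒ +0.639868 -1.874469 +0.915198 -0.059579 = -0.378982;  D = -0.365181-0.101342i
d^4_{0,1}: k∈[1..4] ⇒ +0.289582 -1.696641 +1.656749 -0.269632 = -0.019942;  D = -0.000793+0.019926i
d^4_{1,1}: k∈[0..3] ⇒ +0.065528 -0.959802 +1.874469 -0.610132 = +0.370063;  D = -0.363326+0.070292i
d^4_{2,1}: k∈[0..2] ⇒ -0.274722 +1.341313 -0.873183 = +0.193407;  D = +0.079219+0.176439i
d^4_{3,1}: k∈[0..1] ⇒ +0.507879 -0.826563 = -0.318684;  D = -0.253136+0.193602i
d^4_{4,1}: single k=0 term ⇒ -0.473171;  D = +0.365839+0.300086i
Y_4^{m'}(θ=1.9819,φ=0.6866) and Σ D·Y over m':
  (+0.3794-0.2637i)·(-0.2884-0.1203i)  (-0.2545-0.2289i)·(+0.1810+0.3401i)  (+0.0768-0.1401i)·(+0.0065-0.0325i)  (-0.3652-0.1013i)·(+0.2523-0.2068i)  (-0.0008+0.0199i)·(-0.0950+0.0000i)  (-0.3633+0.0703i)·(-0.2523-0.2068i)  (+0.0792+0.1764i)·(+0.0065+0.0325i)  (-0.2531+0.1936i)·(-0.1810+0.3401i)  (+0.3658+0.3001i)·(-0.2884+0.1203i)
Y_4^1(R⁻¹ n̂) = -0.287066-0.155502i

Re=-0.2871 Im=-0.1555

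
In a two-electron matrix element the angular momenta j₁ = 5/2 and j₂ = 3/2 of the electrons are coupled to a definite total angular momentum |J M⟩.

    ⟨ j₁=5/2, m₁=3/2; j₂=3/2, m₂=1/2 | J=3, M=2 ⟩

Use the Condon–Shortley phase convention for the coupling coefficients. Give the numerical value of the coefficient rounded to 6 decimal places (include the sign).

+0.288675

j₁+j₂−J=1  J+j₁−j₂=4  J−j₁+j₂=2  j₁+j₂+J+1=8
(j₁±m₁, j₂±m₂, J±M) = (4,1,2,1,5,1)
P² = 48
sum k=0..1:
  [0] +1/12 = 1/12
  [1] −1/24 = -1/24
S = 1/24
C² = P²·S² = 1/12 ; C = +0.288675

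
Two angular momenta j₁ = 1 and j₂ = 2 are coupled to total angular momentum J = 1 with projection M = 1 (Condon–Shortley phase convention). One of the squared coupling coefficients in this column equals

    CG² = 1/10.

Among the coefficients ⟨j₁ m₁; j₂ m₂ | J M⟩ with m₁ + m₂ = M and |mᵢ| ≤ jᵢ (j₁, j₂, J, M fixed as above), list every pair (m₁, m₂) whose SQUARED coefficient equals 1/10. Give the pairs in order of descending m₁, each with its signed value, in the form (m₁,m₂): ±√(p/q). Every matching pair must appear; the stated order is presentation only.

(1,0): +√(1/10)

Admissible pairs with m₁+m₂ = M = 1: (-1,2), (0,1), (1,0)
  (m₁,m₂)=(1,0): CG² = 1/10, CG = +√(1/10)   ← matches the target
  (m₁,m₂)=(0,1): CG² = 3/10, CG = −√(3/10)
  (m₁,m₂)=(-1,2): CG² = 3/5, CG = +√(3/5)
Pairs with CG² = 1/10: (1,0): +√(1/10)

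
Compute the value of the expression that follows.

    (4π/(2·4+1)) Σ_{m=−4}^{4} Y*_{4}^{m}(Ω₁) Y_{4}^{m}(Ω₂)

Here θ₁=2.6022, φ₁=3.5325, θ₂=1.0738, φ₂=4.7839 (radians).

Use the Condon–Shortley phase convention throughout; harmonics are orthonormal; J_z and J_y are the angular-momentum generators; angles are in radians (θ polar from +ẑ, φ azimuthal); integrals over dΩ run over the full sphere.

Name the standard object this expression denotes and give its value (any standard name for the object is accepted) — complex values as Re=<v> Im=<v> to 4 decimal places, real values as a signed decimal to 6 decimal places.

This sum is the spherical-harmonic addition theorem: it equals the Legendre polynomial P_l(cos γ) of the angle γ between the two directions.
Addition theorem: P_4(cos γ) = (4π/9) Σ_m Y*_{lm}(Ω₁) Y_{lm}(Ω₂), m = −4…4:
  m=-4: (0.00022 + 0.03080j) × (0.25347 - 0.07455j) = 0.00235 + 0.00779j  (running Σ = 0.00235 + 0.00779j)
  m=-3: (0.05641 + 0.13414j) × (-0.08629 - 0.39604j) = 0.04826 - 0.03391j  (running Σ = 0.05061 - 0.02612j)
  m=-2: (0.26010 + 0.25824j) × (-0.15127 + 0.02178j) = -0.04497 - 0.03340j  (running Σ = 0.00564 - 0.05952j)
  m=-1: (0.41509 + 0.17106j) × (-0.01996 - 0.27860j) = 0.03937 - 0.11906j  (running Σ = 0.04501 - 0.17858j)
  m=0: (-0.01231 + 0.00000j) × (-0.21274 + 0.00000j) = 0.00262 + 0.00000j  (running Σ = 0.04763 - 0.17858j)
  m=1: (-0.41509 + 0.17106j) × (0.01996 - 0.27860j) = 0.03937 + 0.11906j  (running Σ = 0.08700 - 0.05952j)
  m=2: (0.26010 - 0.25824j) × (-0.15127 - 0.02178j) = -0.04497 + 0.03340j  (running Σ = 0.04203 - 0.02612j)
  m=3: (-0.05641 + 0.13414j) × (0.08629 - 0.39604j) = 0.04826 + 0.03391j  (running Σ = 0.09028 + 0.00779j)
  m=4: (0.00022 - 0.03080j) × (0.25347 + 0.07455j) = 0.00235 - 0.00779j  (running Σ = 0.09264 + 0.00000j)
Total Σ_m = 0.09264 + 0.00000j. Multiply by 1.396263: 0.12935 + 0.00000j. P_4(cos γ) = 0.129345

Legendre polynomial (addition theorem), +0.129345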